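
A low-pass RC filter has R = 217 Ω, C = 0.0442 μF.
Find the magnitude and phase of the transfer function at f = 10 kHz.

Step 1 — Angular frequency: ω = 2π·1e+04 = 6.283e+04 rad/s.
Step 2 — Transfer function: H(jω) = 1/(1 + jωRC).
Step 3 — Denominator: 1 + jωRC = 1 + j·6.283e+04·217·4.42e-08 = 1 + j0.6026.
Step 4 — H = 0.7336 - j0.4421.
Step 5 — Magnitude: |H| = 0.8565 (-1.3 dB); phase: φ = -31.1°.

|H| = 0.8565 (-1.3 dB), φ = -31.1°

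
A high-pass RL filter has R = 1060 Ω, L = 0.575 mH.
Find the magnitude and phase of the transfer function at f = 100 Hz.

Step 1 — Angular frequency: ω = 2π·100 = 628.3 rad/s.
Step 2 — Transfer function: H(jω) = jωL/(R + jωL).
Step 3 — Numerator jωL = j·0.3613; denominator R + jωL = 1060 + j0.3613.
Step 4 — H = 1.162e-07 + j0.0003408.
Step 5 — Magnitude: |H| = 0.0003408 (-69.3 dB); phase: φ = 90.0°.

|H| = 0.0003408 (-69.3 dB), φ = 90.0°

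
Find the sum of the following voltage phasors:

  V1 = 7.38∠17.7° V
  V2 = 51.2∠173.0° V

Step 1 — Convert each phasor to rectangular form:
  V1 = 7.38·(cos(17.7°) + j·sin(17.7°)) = 7.031 + j2.244 V
  V2 = 51.2·(cos(173.0°) + j·sin(173.0°)) = -50.82 + j6.24 V
Step 2 — Sum components: V_total = -43.79 + j8.483 V.
Step 3 — Convert to polar: |V_total| = 44.6 V, ∠V_total = 169.0°.

V_total = 44.6∠169.0° V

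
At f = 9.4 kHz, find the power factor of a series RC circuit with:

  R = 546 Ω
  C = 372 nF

Step 1 — Angular frequency: ω = 2π·f = 2π·9400 = 5.906e+04 rad/s.
Step 2 — Component impedances:
  R: Z = R = 546 Ω
  C: Z = 1/(jωC) = -j/(ω·C) = 0 - j45.51 Ω
Step 3 — Series combination: Z_total = R + C = 546 - j45.51 Ω = 547.9∠-4.8° Ω.
Step 4 — Power factor: PF = cos(φ) = Re(Z)/|Z| = 546/547.9 = 0.9965.
Step 5 — Type: Im(Z) = -45.51 ⇒ leading (phase φ = -4.8°).

PF = 0.9965 (leading, φ = -4.8°)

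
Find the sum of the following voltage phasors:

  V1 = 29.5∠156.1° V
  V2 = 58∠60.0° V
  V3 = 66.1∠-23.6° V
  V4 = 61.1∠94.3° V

Step 1 — Convert each phasor to rectangular form:
  V1 = 29.5·(cos(156.1°) + j·sin(156.1°)) = -26.97 + j11.95 V
  V2 = 58·(cos(60.0°) + j·sin(60.0°)) = 29 + j50.23 V
  V3 = 66.1·(cos(-23.6°) + j·sin(-23.6°)) = 60.57 - j26.46 V
  V4 = 61.1·(cos(94.3°) + j·sin(94.3°)) = -4.581 + j60.93 V
Step 2 — Sum components: V_total = 58.02 + j96.65 V.
Step 3 — Convert to polar: |V_total| = 112.7 V, ∠V_total = 59.0°.

V_total = 112.7∠59.0° V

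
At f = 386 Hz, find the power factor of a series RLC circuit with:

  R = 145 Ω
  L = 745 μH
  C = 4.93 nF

Step 1 — Angular frequency: ω = 2π·f = 2π·386 = 2425 rad/s.
Step 2 — Component impedances:
  R: Z = R = 145 Ω
  L: Z = jωL = j·2425·0.000745 = 0 + j1.807 Ω
  C: Z = 1/(jωC) = -j/(ω·C) = 0 - j8.363e+04 Ω
Step 3 — Series combination: Z_total = R + L + C = 145 - j8.363e+04 Ω = 8.363e+04∠-89.9° Ω.
Step 4 — Power factor: PF = cos(φ) = Re(Z)/|Z| = 145/8.363e+04 = 0.001734.
Step 5 — Type: Im(Z) = -8.363e+04 ⇒ leading (phase φ = -89.9°).

PF = 0.001734 (leading, φ = -89.9°)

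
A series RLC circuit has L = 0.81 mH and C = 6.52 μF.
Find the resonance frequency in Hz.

Step 1 — Resonance condition Im(Z)=0 gives ω₀ = 1/√(LC).
Step 2 — ω₀ = 1/√(0.00081·6.52e-06) = 1.376e+04 rad/s.
Step 3 — f₀ = ω₀/(2π) = 2190 Hz.

f₀ = 2190 Hz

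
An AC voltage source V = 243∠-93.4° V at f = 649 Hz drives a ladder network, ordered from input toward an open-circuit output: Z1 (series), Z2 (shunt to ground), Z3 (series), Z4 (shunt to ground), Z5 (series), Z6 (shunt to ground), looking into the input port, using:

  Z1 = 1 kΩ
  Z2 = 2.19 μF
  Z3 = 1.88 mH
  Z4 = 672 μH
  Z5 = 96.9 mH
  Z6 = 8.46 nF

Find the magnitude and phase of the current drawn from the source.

Step 1 — Angular frequency: ω = 2π·f = 2π·649 = 4078 rad/s.
Step 2 — Component impedances:
  Z1: Z = R = 1000 Ω
  Z2: Z = 1/(jωC) = -j/(ω·C) = 0 - j112 Ω
  Z3: Z = jωL = j·4078·0.00188 = 0 + j7.666 Ω
  Z4: Z = jωL = j·4078·0.000672 = 0 + j2.74 Ω
  Z5: Z = jωL = j·4078·0.0969 = 0 + j395.1 Ω
  Z6: Z = 1/(jωC) = -j/(ω·C) = 0 - j2.899e+04 Ω
Step 3 — Ladder network (open output): work backward from the far end, alternating series and parallel combinations. Z_in = 1000 + j11.47 Ω = 1000∠0.7° Ω.
Step 4 — Source phasor: V = 243∠-93.4° V = -14.41 - j242.6 V.
Step 5 — Ohm's law: I = V / Z_total = (-14.41 - j242.6) / (1000 + j11.47) = -0.01719 - j0.2424 A.
Step 6 — Convert to polar: |I| = 0.243 A, ∠I = -94.1°.

I = 0.243∠-94.1° A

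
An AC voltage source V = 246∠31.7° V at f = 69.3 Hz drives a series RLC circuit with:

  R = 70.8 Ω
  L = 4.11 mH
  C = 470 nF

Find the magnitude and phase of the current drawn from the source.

Step 1 — Angular frequency: ω = 2π·f = 2π·69.3 = 435.4 rad/s.
Step 2 — Component impedances:
  R: Z = R = 70.8 Ω
  L: Z = jωL = j·435.4·0.00411 = 0 + j1.79 Ω
  C: Z = 1/(jωC) = -j/(ω·C) = 0 - j4886 Ω
Step 3 — Series combination: Z_total = R + L + C = 70.8 - j4885 Ω = 4885∠-89.2° Ω.
Step 4 — Source phasor: V = 246∠31.7° V = 209.3 + j129.3 V.
Step 5 — Ohm's law: I = V / Z_total = (209.3 + j129.3) / (70.8 - j4885) = -0.02584 + j0.04322 A.
Step 6 — Convert to polar: |I| = 0.05036 A, ∠I = 120.9°.

I = 0.05036∠120.9° A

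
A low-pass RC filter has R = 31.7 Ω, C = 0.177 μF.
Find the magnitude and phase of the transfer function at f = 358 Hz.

Step 1 — Angular frequency: ω = 2π·358 = 2249 rad/s.
Step 2 — Transfer function: H(jω) = 1/(1 + jωRC).
Step 3 — Denominator: 1 + jωRC = 1 + j·2249·31.7·1.77e-07 = 1 + j0.01262.
Step 4 — H = 0.9998 - j0.01262.
Step 5 — Magnitude: |H| = 0.9999 (-0.0 dB); phase: φ = -0.7°.

|H| = 0.9999 (-0.0 dB), φ = -0.7°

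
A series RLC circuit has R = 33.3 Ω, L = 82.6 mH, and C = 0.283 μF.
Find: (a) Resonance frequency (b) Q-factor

Step 1 — Resonance condition Im(Z)=0 gives ω₀ = 1/√(LC).
Step 2 — ω₀ = 1/√(0.0826·2.83e-07) = 6541 rad/s.
Step 3 — f₀ = ω₀/(2π) = 1041 Hz.
Step 4 — Series Q: Q = ω₀L/R = 6541·0.0826/33.3 = 16.22.

(a) f₀ = 1041 Hz  (b) Q = 16.22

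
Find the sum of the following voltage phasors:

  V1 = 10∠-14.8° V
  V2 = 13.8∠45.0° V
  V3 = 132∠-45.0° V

Step 1 — Convert each phasor to rectangular form:
  V1 = 10·(cos(-14.8°) + j·sin(-14.8°)) = 9.668 - j2.554 V
  V2 = 13.8·(cos(45.0°) + j·sin(45.0°)) = 9.758 + j9.758 V
  V3 = 132·(cos(-45.0°) + j·sin(-45.0°)) = 93.34 - j93.34 V
Step 2 — Sum components: V_total = 112.8 - j86.13 V.
Step 3 — Convert to polar: |V_total| = 141.9 V, ∠V_total = -37.4°.

V_total = 141.9∠-37.4° V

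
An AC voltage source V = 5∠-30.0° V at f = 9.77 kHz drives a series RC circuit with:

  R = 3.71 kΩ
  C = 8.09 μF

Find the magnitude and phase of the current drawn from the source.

Step 1 — Angular frequency: ω = 2π·f = 2π·9770 = 6.139e+04 rad/s.
Step 2 — Component impedances:
  R: Z = R = 3710 Ω
  C: Z = 1/(jωC) = -j/(ω·C) = 0 - j2.014 Ω
Step 3 — Series combination: Z_total = R + C = 3710 - j2.014 Ω = 3710∠-0.0° Ω.
Step 4 — Source phasor: V = 5∠-30.0° V = 4.33 - j2.5 V.
Step 5 — Ohm's law: I = V / Z_total = (4.33 - j2.5) / (3710 - j2.014) = 0.001168 - j0.0006732 A.
Step 6 — Convert to polar: |I| = 0.001348 A, ∠I = -30.0°.

I = 0.001348∠-30.0° A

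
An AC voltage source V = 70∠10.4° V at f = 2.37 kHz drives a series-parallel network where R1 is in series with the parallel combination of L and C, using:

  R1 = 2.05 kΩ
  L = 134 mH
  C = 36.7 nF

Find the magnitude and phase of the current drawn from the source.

Step 1 — Angular frequency: ω = 2π·f = 2π·2370 = 1.489e+04 rad/s.
Step 2 — Component impedances:
  R1: Z = R = 2050 Ω
  L: Z = jωL = j·1.489e+04·0.134 = 0 + j1995 Ω
  C: Z = 1/(jωC) = -j/(ω·C) = 0 - j1830 Ω
Step 3 — Parallel branch: L || C = 1/(1/L + 1/C) = 0 - j2.205e+04 Ω.
Step 4 — Series with R1: Z_total = R1 + (L || C) = 2050 - j2.205e+04 Ω = 2.214e+04∠-84.7° Ω.
Step 5 — Source phasor: V = 70∠10.4° V = 68.85 + j12.64 V.
Step 6 — Ohm's law: I = V / Z_total = (68.85 + j12.64) / (2050 - j2.205e+04) = -0.0002804 + j0.003149 A.
Step 7 — Convert to polar: |I| = 0.003161 A, ∠I = 95.1°.

I = 0.003161∠95.1° A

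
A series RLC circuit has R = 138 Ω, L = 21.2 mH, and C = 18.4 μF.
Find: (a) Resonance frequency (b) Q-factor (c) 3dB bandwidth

Step 1 — Resonance condition Im(Z)=0 gives ω₀ = 1/√(LC).
Step 2 — ω₀ = 1/√(0.0212·1.84e-05) = 1601 rad/s.
Step 3 — f₀ = ω₀/(2π) = 254.8 Hz.
Step 4 — Series Q: Q = ω₀L/R = 1601·0.0212/138 = 0.246.
Step 5 — 3dB bandwidth: Δω = ω₀/Q = 6509 rad/s; BW = Δω/(2π) = 1036 Hz.

(a) f₀ = 254.8 Hz  (b) Q = 0.246  (c) BW = 1036 Hz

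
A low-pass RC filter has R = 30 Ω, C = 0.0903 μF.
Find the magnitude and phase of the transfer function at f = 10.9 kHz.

Step 1 — Angular frequency: ω = 2π·1.09e+04 = 6.849e+04 rad/s.
Step 2 — Transfer function: H(jω) = 1/(1 + jωRC).
Step 3 — Denominator: 1 + jωRC = 1 + j·6.849e+04·30·9.03e-08 = 1 + j0.1855.
Step 4 — H = 0.9667 - j0.1794.
Step 5 — Magnitude: |H| = 0.9832 (-0.1 dB); phase: φ = -10.5°.

|H| = 0.9832 (-0.1 dB), φ = -10.5°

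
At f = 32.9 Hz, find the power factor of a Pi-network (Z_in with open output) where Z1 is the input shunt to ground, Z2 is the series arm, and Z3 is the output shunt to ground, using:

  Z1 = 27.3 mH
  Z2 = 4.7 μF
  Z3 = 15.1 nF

Step 1 — Angular frequency: ω = 2π·f = 2π·32.9 = 206.7 rad/s.
Step 2 — Component impedances:
  Z1: Z = jωL = j·206.7·0.0273 = 0 + j5.643 Ω
  Z2: Z = 1/(jωC) = -j/(ω·C) = 0 - j1029 Ω
  Z3: Z = 1/(jωC) = -j/(ω·C) = 0 - j3.204e+05 Ω
Step 3 — With open output, the series arm Z2 and the output shunt Z3 appear in series to ground: Z2 + Z3 = 0 - j3.214e+05 Ω.
Step 4 — Parallel with input shunt Z1: Z_in = Z1 || (Z2 + Z3) = 0 + j5.643 Ω = 5.643∠90.0° Ω.
Step 5 — Power factor: PF = cos(φ) = Re(Z)/|Z| = -0/5.643 = -0.
Step 6 — Type: Im(Z) = 5.643 ⇒ lagging (phase φ = 90.0°).

PF = -0 (lagging, φ = 90.0°)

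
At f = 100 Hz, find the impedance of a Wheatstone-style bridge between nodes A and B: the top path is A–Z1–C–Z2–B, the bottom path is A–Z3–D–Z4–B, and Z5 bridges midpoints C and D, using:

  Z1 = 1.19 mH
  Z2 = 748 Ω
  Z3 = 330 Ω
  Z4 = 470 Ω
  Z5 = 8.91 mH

Step 1 — Angular frequency: ω = 2π·f = 2π·100 = 628.3 rad/s.
Step 2 — Component impedances:
  Z1: Z = jωL = j·628.3·0.00119 = 0 + j0.7477 Ω
  Z2: Z = R = 748 Ω
  Z3: Z = R = 330 Ω
  Z4: Z = R = 470 Ω
  Z5: Z = jωL = j·628.3·0.00891 = 0 + j5.598 Ω
Step 3 — Bridge requires nodal analysis (the Z5 bridge couples midpoints C and D, so the two paths cannot be reduced to a simple series/parallel combination). Setting node B to ground and injecting 1 A at node A, the 3-node admittance system at A, C, D solves to V_A = Z_AB = 288.7 + j2.858 Ω = 288.7∠0.6° Ω.

Z = 288.7 + j2.858 Ω = 288.7∠0.6° Ω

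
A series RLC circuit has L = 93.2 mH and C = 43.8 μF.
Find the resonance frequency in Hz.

Step 1 — Resonance condition Im(Z)=0 gives ω₀ = 1/√(LC).
Step 2 — ω₀ = 1/√(0.0932·4.38e-05) = 494.9 rad/s.
Step 3 — f₀ = ω₀/(2π) = 78.77 Hz.

f₀ = 78.77 Hz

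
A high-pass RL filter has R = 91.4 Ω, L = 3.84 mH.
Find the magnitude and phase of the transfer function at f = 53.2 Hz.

Step 1 — Angular frequency: ω = 2π·53.2 = 334.3 rad/s.
Step 2 — Transfer function: H(jω) = jωL/(R + jωL).
Step 3 — Numerator jωL = j·1.284; denominator R + jωL = 91.4 + j1.284.
Step 4 — H = 0.0001972 + j0.01404.
Step 5 — Magnitude: |H| = 0.01404 (-37.1 dB); phase: φ = 89.2°.

|H| = 0.01404 (-37.1 dB), φ = 89.2°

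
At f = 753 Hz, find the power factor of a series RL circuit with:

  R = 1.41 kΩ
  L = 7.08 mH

Step 1 — Angular frequency: ω = 2π·f = 2π·753 = 4731 rad/s.
Step 2 — Component impedances:
  R: Z = R = 1410 Ω
  L: Z = jωL = j·4731·0.00708 = 0 + j33.5 Ω
Step 3 — Series combination: Z_total = R + L = 1410 + j33.5 Ω = 1410∠1.4° Ω.
Step 4 — Power factor: PF = cos(φ) = Re(Z)/|Z| = 1410/1410.4 = 0.9997.
Step 5 — Type: Im(Z) = 33.5 ⇒ lagging (phase φ = 1.4°).

PF = 0.9997 (lagging, φ = 1.4°)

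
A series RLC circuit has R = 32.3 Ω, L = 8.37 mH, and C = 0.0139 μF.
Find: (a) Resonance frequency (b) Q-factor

Step 1 — Resonance condition Im(Z)=0 gives ω₀ = 1/√(LC).
Step 2 — ω₀ = 1/√(0.00837·1.39e-08) = 9.271e+04 rad/s.
Step 3 — f₀ = ω₀/(2π) = 1.476e+04 Hz.
Step 4 — Series Q: Q = ω₀L/R = 9.271e+04·0.00837/32.3 = 24.02.

(a) f₀ = 1.476e+04 Hz  (b) Q = 24.02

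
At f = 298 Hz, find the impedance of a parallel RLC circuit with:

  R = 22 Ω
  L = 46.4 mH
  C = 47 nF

Step 1 — Angular frequency: ω = 2π·f = 2π·298 = 1872 rad/s.
Step 2 — Component impedances:
  R: Z = R = 22 Ω
  L: Z = jωL = j·1872·0.0464 = 0 + j86.88 Ω
  C: Z = 1/(jωC) = -j/(ω·C) = 0 - j1.136e+04 Ω
Step 3 — Parallel combination: 1/Z_total = 1/R + 1/L + 1/C; Z_total = 20.69 + j5.2 Ω = 21.34∠14.1° Ω.

Z = 20.69 + j5.2 Ω = 21.34∠14.1° Ω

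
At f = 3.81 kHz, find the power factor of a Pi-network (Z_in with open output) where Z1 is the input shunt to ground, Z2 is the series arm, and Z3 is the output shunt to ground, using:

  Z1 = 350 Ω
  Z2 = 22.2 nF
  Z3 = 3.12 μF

Step 1 — Angular frequency: ω = 2π·f = 2π·3810 = 2.394e+04 rad/s.
Step 2 — Component impedances:
  Z1: Z = R = 350 Ω
  Z2: Z = 1/(jωC) = -j/(ω·C) = 0 - j1882 Ω
  Z3: Z = 1/(jωC) = -j/(ω·C) = 0 - j13.39 Ω
Step 3 — With open output, the series arm Z2 and the output shunt Z3 appear in series to ground: Z2 + Z3 = 0 - j1895 Ω.
Step 4 — Parallel with input shunt Z1: Z_in = Z1 || (Z2 + Z3) = 338.5 - j62.51 Ω = 344.2∠-10.5° Ω.
Step 5 — Power factor: PF = cos(φ) = Re(Z)/|Z| = 338.5/344.2 = 0.9834.
Step 6 — Type: Im(Z) = -62.51 ⇒ leading (phase φ = -10.5°).

PF = 0.9834 (leading, φ = -10.5°)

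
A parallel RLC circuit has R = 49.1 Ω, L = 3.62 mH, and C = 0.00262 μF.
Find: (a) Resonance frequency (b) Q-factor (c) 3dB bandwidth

Step 1 — Resonance: ω₀ = 1/√(LC) = 1/√(0.00362·2.62e-09) = 3.247e+05 rad/s.
Step 2 — f₀ = ω₀/(2π) = 5.168e+04 Hz.
Step 3 — Parallel Q: Q = R/(ω₀L) = 49.1/(3.247e+05·0.00362) = 0.04177.
Step 4 — Bandwidth: Δω = ω₀/Q = 7.774e+06 rad/s; BW = Δω/(2π) = 1.237e+06 Hz.

(a) f₀ = 5.168e+04 Hz  (b) Q = 0.04177  (c) BW = 1.237e+06 Hz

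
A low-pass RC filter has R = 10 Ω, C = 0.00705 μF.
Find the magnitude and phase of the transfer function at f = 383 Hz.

Step 1 — Angular frequency: ω = 2π·383 = 2406 rad/s.
Step 2 — Transfer function: H(jω) = 1/(1 + jωRC).
Step 3 — Denominator: 1 + jωRC = 1 + j·2406·10·7.05e-09 = 1 + j0.0001697.
Step 4 — H = 1 - j0.0001697.
Step 5 — Magnitude: |H| = 1 (-0.0 dB); phase: φ = -0.0°.

|H| = 1 (-0.0 dB), φ = -0.0°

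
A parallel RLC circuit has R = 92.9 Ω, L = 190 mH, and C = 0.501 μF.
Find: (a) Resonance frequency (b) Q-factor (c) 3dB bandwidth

Step 1 — Resonance: ω₀ = 1/√(LC) = 1/√(0.19·5.01e-07) = 3241 rad/s.
Step 2 — f₀ = ω₀/(2π) = 515.9 Hz.
Step 3 — Parallel Q: Q = R/(ω₀L) = 92.9/(3241·0.19) = 0.1509.
Step 4 — Bandwidth: Δω = ω₀/Q = 2.149e+04 rad/s; BW = Δω/(2π) = 3420 Hz.

(a) f₀ = 515.9 Hz  (b) Q = 0.1509  (c) BW = 3420 Hz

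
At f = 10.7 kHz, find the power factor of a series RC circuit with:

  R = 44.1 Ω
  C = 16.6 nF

Step 1 — Angular frequency: ω = 2π·f = 2π·1.07e+04 = 6.723e+04 rad/s.
Step 2 — Component impedances:
  R: Z = R = 44.1 Ω
  C: Z = 1/(jωC) = -j/(ω·C) = 0 - j896 Ω
Step 3 — Series combination: Z_total = R + C = 44.1 - j896 Ω = 897.1∠-87.2° Ω.
Step 4 — Power factor: PF = cos(φ) = Re(Z)/|Z| = 44.1/897.1 = 0.04916.
Step 5 — Type: Im(Z) = -896 ⇒ leading (phase φ = -87.2°).

PF = 0.04916 (leading, φ = -87.2°)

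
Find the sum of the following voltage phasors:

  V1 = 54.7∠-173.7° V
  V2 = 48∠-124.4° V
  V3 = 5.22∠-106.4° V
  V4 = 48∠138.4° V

Step 1 — Convert each phasor to rectangular form:
  V1 = 54.7·(cos(-173.7°) + j·sin(-173.7°)) = -54.37 - j6.002 V
  V2 = 48·(cos(-124.4°) + j·sin(-124.4°)) = -27.12 - j39.61 V
  V3 = 5.22·(cos(-106.4°) + j·sin(-106.4°)) = -1.474 - j5.008 V
  V4 = 48·(cos(138.4°) + j·sin(138.4°)) = -35.89 + j31.87 V
Step 2 — Sum components: V_total = -118.9 - j18.75 V.
Step 3 — Convert to polar: |V_total| = 120.3 V, ∠V_total = -171.0°.

V_total = 120.3∠-171.0° V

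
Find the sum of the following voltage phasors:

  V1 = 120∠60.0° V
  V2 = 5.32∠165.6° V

Step 1 — Convert each phasor to rectangular form:
  V1 = 120·(cos(60.0°) + j·sin(60.0°)) = 60 + j103.9 V
  V2 = 5.32·(cos(165.6°) + j·sin(165.6°)) = -5.153 + j1.323 V
Step 2 — Sum components: V_total = 54.85 + j105.2 V.
Step 3 — Convert to polar: |V_total| = 118.7 V, ∠V_total = 62.5°.

V_total = 118.7∠62.5° V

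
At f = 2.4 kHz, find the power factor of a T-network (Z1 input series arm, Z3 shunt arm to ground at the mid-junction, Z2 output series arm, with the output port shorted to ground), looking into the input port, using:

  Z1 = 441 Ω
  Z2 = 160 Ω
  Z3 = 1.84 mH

Step 1 — Angular frequency: ω = 2π·f = 2π·2400 = 1.508e+04 rad/s.
Step 2 — Component impedances:
  Z1: Z = R = 441 Ω
  Z2: Z = R = 160 Ω
  Z3: Z = jωL = j·1.508e+04·0.00184 = 0 + j27.75 Ω
Step 3 — With the output port shorted to ground, the output series arm Z2 runs from the junction to ground; the shunt arm Z3 also runs from the junction to ground. They appear in parallel: Z3 || Z2 = 4.671 + j26.94 Ω.
Step 4 — Series with input arm Z1: Z_in = Z1 + (Z3 || Z2) = 445.7 + j26.94 Ω = 446.5∠3.5° Ω.
Step 5 — Power factor: PF = cos(φ) = Re(Z)/|Z| = 445.7/446.5 = 0.9982.
Step 6 — Type: Im(Z) = 26.94 ⇒ lagging (phase φ = 3.5°).

PF = 0.9982 (lagging, φ = 3.5°)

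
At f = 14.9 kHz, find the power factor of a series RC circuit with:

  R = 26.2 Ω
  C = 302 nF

Step 1 — Angular frequency: ω = 2π·f = 2π·1.49e+04 = 9.362e+04 rad/s.
Step 2 — Component impedances:
  R: Z = R = 26.2 Ω
  C: Z = 1/(jωC) = -j/(ω·C) = 0 - j35.37 Ω
Step 3 — Series combination: Z_total = R + C = 26.2 - j35.37 Ω = 44.02∠-53.5° Ω.
Step 4 — Power factor: PF = cos(φ) = Re(Z)/|Z| = 26.2/44.02 = 0.5952.
Step 5 — Type: Im(Z) = -35.37 ⇒ leading (phase φ = -53.5°).

PF = 0.5952 (leading, φ = -53.5°)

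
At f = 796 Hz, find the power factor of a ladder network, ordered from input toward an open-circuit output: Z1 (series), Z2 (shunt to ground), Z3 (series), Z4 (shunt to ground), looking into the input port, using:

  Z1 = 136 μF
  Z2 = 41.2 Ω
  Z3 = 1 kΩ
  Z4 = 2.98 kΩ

Step 1 — Angular frequency: ω = 2π·f = 2π·796 = 5001 rad/s.
Step 2 — Component impedances:
  Z1: Z = 1/(jωC) = -j/(ω·C) = 0 - j1.47 Ω
  Z2: Z = R = 41.2 Ω
  Z3: Z = R = 1000 Ω
  Z4: Z = R = 2980 Ω
Step 3 — Ladder network (open output): work backward from the far end, alternating series and parallel combinations. Z_in = 40.78 - j1.47 Ω = 40.8∠-2.1° Ω.
Step 4 — Power factor: PF = cos(φ) = Re(Z)/|Z| = 40.778/40.804 = 0.9994.
Step 5 — Type: Im(Z) = -1.47 ⇒ leading (phase φ = -2.1°).

PF = 0.9994 (leading, φ = -2.1°)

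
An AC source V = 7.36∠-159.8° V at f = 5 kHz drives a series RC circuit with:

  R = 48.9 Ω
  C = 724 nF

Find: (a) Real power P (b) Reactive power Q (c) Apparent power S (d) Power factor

Step 1 — Angular frequency: ω = 2π·f = 2π·5000 = 3.142e+04 rad/s.
Step 2 — Component impedances:
  R: Z = R = 48.9 Ω
  C: Z = 1/(jωC) = -j/(ω·C) = 0 - j43.97 Ω
Step 3 — Series combination: Z_total = R + C = 48.9 - j43.97 Ω = 65.76∠-42.0° Ω.
Step 4 — Source phasor: V = 7.36∠-159.8° V = -6.907 - j2.541 V.
Step 5 — Current: I = V / Z = -0.05227 - j0.09897 A = 0.1119∠-117.8° A.
Step 6 — Complex power: S = V·I* = 0.6126 - j0.5508 VA.
Step 7 — Real power: P = Re(S) = 0.6126 W.
Step 8 — Reactive power: Q = Im(S) = -0.5508 VAR.
Step 9 — Apparent power: |S| = 0.8238 VA.
Step 10 — Power factor: PF = P/|S| = 0.7436 (leading).

(a) P = 0.6126 W  (b) Q = -0.5508 VAR  (c) S = 0.8238 VA  (d) PF = 0.7436 (leading)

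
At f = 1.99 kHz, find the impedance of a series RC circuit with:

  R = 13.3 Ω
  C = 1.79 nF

Step 1 — Angular frequency: ω = 2π·f = 2π·1990 = 1.25e+04 rad/s.
Step 2 — Component impedances:
  R: Z = R = 13.3 Ω
  C: Z = 1/(jωC) = -j/(ω·C) = 0 - j4.468e+04 Ω
Step 3 — Series combination: Z_total = R + C = 13.3 - j4.468e+04 Ω = 4.468e+04∠-90.0° Ω.

Z = 13.3 - j4.468e+04 Ω = 4.468e+04∠-90.0° Ω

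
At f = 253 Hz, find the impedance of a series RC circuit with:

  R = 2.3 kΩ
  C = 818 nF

Step 1 — Angular frequency: ω = 2π·f = 2π·253 = 1590 rad/s.
Step 2 — Component impedances:
  R: Z = R = 2300 Ω
  C: Z = 1/(jωC) = -j/(ω·C) = 0 - j769 Ω
Step 3 — Series combination: Z_total = R + C = 2300 - j769 Ω = 2425∠-18.5° Ω.

Z = 2300 - j769 Ω = 2425∠-18.5° Ω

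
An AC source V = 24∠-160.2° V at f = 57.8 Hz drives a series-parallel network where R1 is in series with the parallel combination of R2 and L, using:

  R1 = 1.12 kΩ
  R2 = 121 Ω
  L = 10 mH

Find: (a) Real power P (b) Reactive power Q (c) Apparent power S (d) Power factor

Step 1 — Angular frequency: ω = 2π·f = 2π·57.8 = 363.2 rad/s.
Step 2 — Component impedances:
  R1: Z = R = 1120 Ω
  R2: Z = R = 121 Ω
  L: Z = jωL = j·363.2·0.01 = 0 + j3.632 Ω
Step 3 — Parallel branch: R2 || L = 1/(1/R2 + 1/L) = 0.1089 + j3.628 Ω.
Step 4 — Series with R1: Z_total = R1 + (R2 || L) = 1120 + j3.628 Ω = 1120∠0.2° Ω.
Step 5 — Source phasor: V = 24∠-160.2° V = -22.58 - j8.13 V.
Step 6 — Current: I = V / Z = -0.02018 - j0.007193 A = 0.02143∠-160.4° A.
Step 7 — Complex power: S = V·I* = 0.5142 + j0.001666 VA.
Step 8 — Real power: P = Re(S) = 0.5142 W.
Step 9 — Reactive power: Q = Im(S) = 0.001666 VAR.
Step 10 — Apparent power: |S| = 0.5142 VA.
Step 11 — Power factor: PF = P/|S| = 1 (lagging).

(a) P = 0.5142 W  (b) Q = 0.001666 VAR  (c) S = 0.5142 VA  (d) PF = 1 (lagging)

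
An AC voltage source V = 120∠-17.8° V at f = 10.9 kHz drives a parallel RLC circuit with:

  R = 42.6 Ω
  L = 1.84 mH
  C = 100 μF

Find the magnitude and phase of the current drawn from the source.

Step 1 — Angular frequency: ω = 2π·f = 2π·1.09e+04 = 6.849e+04 rad/s.
Step 2 — Component impedances:
  R: Z = R = 42.6 Ω
  L: Z = jωL = j·6.849e+04·0.00184 = 0 + j126 Ω
  C: Z = 1/(jωC) = -j/(ω·C) = 0 - j0.146 Ω
Step 3 — Parallel combination: 1/Z_total = 1/R + 1/L + 1/C; Z_total = 0.0005016 - j0.1462 Ω = 0.1462∠-89.8° Ω.
Step 4 — Source phasor: V = 120∠-17.8° V = 114.3 - j36.68 V.
Step 5 — Ohm's law: I = V / Z_total = (114.3 - j36.68) / (0.0005016 - j0.1462) = 253.6 + j780.7 A.
Step 6 — Convert to polar: |I| = 820.9 A, ∠I = 72.0°.

I = 820.9∠72.0° A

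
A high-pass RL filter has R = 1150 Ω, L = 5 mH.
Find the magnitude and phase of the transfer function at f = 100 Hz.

Step 1 — Angular frequency: ω = 2π·100 = 628.3 rad/s.
Step 2 — Transfer function: H(jω) = jωL/(R + jωL).
Step 3 — Numerator jωL = j·3.142; denominator R + jωL = 1150 + j3.142.
Step 4 — H = 7.463e-06 + j0.002732.
Step 5 — Magnitude: |H| = 0.002732 (-51.3 dB); phase: φ = 89.8°.

|H| = 0.002732 (-51.3 dB), φ = 89.8°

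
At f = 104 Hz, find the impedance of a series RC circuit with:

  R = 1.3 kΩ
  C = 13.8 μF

Step 1 — Angular frequency: ω = 2π·f = 2π·104 = 653.5 rad/s.
Step 2 — Component impedances:
  R: Z = R = 1300 Ω
  C: Z = 1/(jωC) = -j/(ω·C) = 0 - j110.9 Ω
Step 3 — Series combination: Z_total = R + C = 1300 - j110.9 Ω = 1305∠-4.9° Ω.

Z = 1300 - j110.9 Ω = 1305∠-4.9° Ω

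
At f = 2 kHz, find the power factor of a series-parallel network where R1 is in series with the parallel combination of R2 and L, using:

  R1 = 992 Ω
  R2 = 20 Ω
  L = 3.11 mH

Step 1 — Angular frequency: ω = 2π·f = 2π·2000 = 1.257e+04 rad/s.
Step 2 — Component impedances:
  R1: Z = R = 992 Ω
  R2: Z = R = 20 Ω
  L: Z = jωL = j·1.257e+04·0.00311 = 0 + j39.08 Ω
Step 3 — Parallel branch: R2 || L = 1/(1/R2 + 1/L) = 15.85 + j8.111 Ω.
Step 4 — Series with R1: Z_total = R1 + (R2 || L) = 1008 + j8.111 Ω = 1008∠0.5° Ω.
Step 5 — Power factor: PF = cos(φ) = Re(Z)/|Z| = 1008/1008 = 1.
Step 6 — Type: Im(Z) = 8.111 ⇒ lagging (phase φ = 0.5°).

PF = 1 (lagging, φ = 0.5°)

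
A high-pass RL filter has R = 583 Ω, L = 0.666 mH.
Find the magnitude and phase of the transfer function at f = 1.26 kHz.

Step 1 — Angular frequency: ω = 2π·1260 = 7917 rad/s.
Step 2 — Transfer function: H(jω) = jωL/(R + jωL).
Step 3 — Numerator jωL = j·5.273; denominator R + jωL = 583 + j5.273.
Step 4 — H = 8.179e-05 + j0.009043.
Step 5 — Magnitude: |H| = 0.009044 (-40.9 dB); phase: φ = 89.5°.

|H| = 0.009044 (-40.9 dB), φ = 89.5°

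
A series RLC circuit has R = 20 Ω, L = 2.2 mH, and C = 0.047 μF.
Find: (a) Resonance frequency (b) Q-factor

Step 1 — Resonance condition Im(Z)=0 gives ω₀ = 1/√(LC).
Step 2 — ω₀ = 1/√(0.0022·4.7e-08) = 9.834e+04 rad/s.
Step 3 — f₀ = ω₀/(2π) = 1.565e+04 Hz.
Step 4 — Series Q: Q = ω₀L/R = 9.834e+04·0.0022/20 = 10.82.

(a) f₀ = 1.565e+04 Hz  (b) Q = 10.82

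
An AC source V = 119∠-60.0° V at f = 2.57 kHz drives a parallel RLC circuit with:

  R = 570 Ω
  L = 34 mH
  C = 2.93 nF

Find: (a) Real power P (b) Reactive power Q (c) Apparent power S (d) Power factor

Step 1 — Angular frequency: ω = 2π·f = 2π·2570 = 1.615e+04 rad/s.
Step 2 — Component impedances:
  R: Z = R = 570 Ω
  L: Z = jωL = j·1.615e+04·0.034 = 0 + j549 Ω
  C: Z = 1/(jωC) = -j/(ω·C) = 0 - j2.114e+04 Ω
Step 3 — Parallel combination: 1/Z_total = 1/R + 1/L + 1/C; Z_total = 281.8 + j285 Ω = 400.8∠45.3° Ω.
Step 4 — Source phasor: V = 119∠-60.0° V = 59.5 - j103.1 V.
Step 5 — Current: I = V / Z = -0.07845 - j0.2864 A = 0.2969∠-105.3° A.
Step 6 — Complex power: S = V·I* = 24.84 + j25.12 VA.
Step 7 — Real power: P = Re(S) = 24.84 W.
Step 8 — Reactive power: Q = Im(S) = 25.12 VAR.
Step 9 — Apparent power: |S| = 35.33 VA.
Step 10 — Power factor: PF = P/|S| = 0.7031 (lagging).

(a) P = 24.84 W  (b) Q = 25.12 VAR  (c) S = 35.33 VA  (d) PF = 0.7031 (lagging)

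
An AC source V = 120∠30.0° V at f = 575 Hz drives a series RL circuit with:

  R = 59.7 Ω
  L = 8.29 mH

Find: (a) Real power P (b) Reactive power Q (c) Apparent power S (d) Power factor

Step 1 — Angular frequency: ω = 2π·f = 2π·575 = 3613 rad/s.
Step 2 — Component impedances:
  R: Z = R = 59.7 Ω
  L: Z = jωL = j·3613·0.00829 = 0 + j29.95 Ω
Step 3 — Series combination: Z_total = R + L = 59.7 + j29.95 Ω = 66.79∠26.6° Ω.
Step 4 — Source phasor: V = 120∠30.0° V = 103.9 + j60 V.
Step 5 — Current: I = V / Z = 1.794 + j0.1052 A = 1.797∠3.4° A.
Step 6 — Complex power: S = V·I* = 192.7 + j96.68 VA.
Step 7 — Real power: P = Re(S) = 192.7 W.
Step 8 — Reactive power: Q = Im(S) = 96.68 VAR.
Step 9 — Apparent power: |S| = 215.6 VA.
Step 10 — Power factor: PF = P/|S| = 0.8938 (lagging).

(a) P = 192.7 W  (b) Q = 96.68 VAR  (c) S = 215.6 VA  (d) PF = 0.8938 (lagging)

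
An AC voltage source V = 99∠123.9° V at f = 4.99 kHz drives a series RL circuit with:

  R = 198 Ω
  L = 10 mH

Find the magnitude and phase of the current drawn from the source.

Step 1 — Angular frequency: ω = 2π·f = 2π·4990 = 3.135e+04 rad/s.
Step 2 — Component impedances:
  R: Z = R = 198 Ω
  L: Z = jωL = j·3.135e+04·0.01 = 0 + j313.5 Ω
Step 3 — Series combination: Z_total = R + L = 198 + j313.5 Ω = 370.8∠57.7° Ω.
Step 4 — Source phasor: V = 99∠123.9° V = -55.22 + j82.17 V.
Step 5 — Ohm's law: I = V / Z_total = (-55.22 + j82.17) / (198 + j313.5) = 0.1079 + j0.2442 A.
Step 6 — Convert to polar: |I| = 0.267 A, ∠I = 66.2°.

I = 0.267∠66.2° A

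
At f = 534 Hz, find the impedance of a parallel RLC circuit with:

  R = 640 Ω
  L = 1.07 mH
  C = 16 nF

Step 1 — Angular frequency: ω = 2π·f = 2π·534 = 3355 rad/s.
Step 2 — Component impedances:
  R: Z = R = 640 Ω
  L: Z = jωL = j·3355·0.00107 = 0 + j3.59 Ω
  C: Z = 1/(jωC) = -j/(ω·C) = 0 - j1.863e+04 Ω
Step 3 — Parallel combination: 1/Z_total = 1/R + 1/L + 1/C; Z_total = 0.02015 + j3.591 Ω = 3.591∠89.7° Ω.

Z = 0.02015 + j3.591 Ω = 3.591∠89.7° Ω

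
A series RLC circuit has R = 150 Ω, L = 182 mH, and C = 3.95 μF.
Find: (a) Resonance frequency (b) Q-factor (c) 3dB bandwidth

Step 1 — Resonance: ω₀ = 1/√(LC) = 1/√(0.182·3.95e-06) = 1179 rad/s.
Step 2 — f₀ = ω₀/(2π) = 187.7 Hz.
Step 3 — Series Q: Q = ω₀L/R = 1179·0.182/150 = 1.431.
Step 4 — Bandwidth: Δω = ω₀/Q = 824.2 rad/s; BW = Δω/(2π) = 131.2 Hz.

(a) f₀ = 187.7 Hz  (b) Q = 1.431  (c) BW = 131.2 Hz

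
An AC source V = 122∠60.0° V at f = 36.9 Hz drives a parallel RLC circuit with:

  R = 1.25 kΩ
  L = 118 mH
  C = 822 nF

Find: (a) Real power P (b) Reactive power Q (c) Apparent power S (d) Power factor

Step 1 — Angular frequency: ω = 2π·f = 2π·36.9 = 231.8 rad/s.
Step 2 — Component impedances:
  R: Z = R = 1250 Ω
  L: Z = jωL = j·231.8·0.118 = 0 + j27.36 Ω
  C: Z = 1/(jωC) = -j/(ω·C) = 0 - j5247 Ω
Step 3 — Parallel combination: 1/Z_total = 1/R + 1/L + 1/C; Z_total = 0.6048 + j27.49 Ω = 27.49∠88.7° Ω.
Step 4 — Source phasor: V = 122∠60.0° V = 61 + j105.7 V.
Step 5 — Current: I = V / Z = 3.891 - j2.134 A = 4.437∠-28.7° A.
Step 6 — Complex power: S = V·I* = 11.91 + j541.2 VA.
Step 7 — Real power: P = Re(S) = 11.91 W.
Step 8 — Reactive power: Q = Im(S) = 541.2 VAR.
Step 9 — Apparent power: |S| = 541.3 VA.
Step 10 — Power factor: PF = P/|S| = 0.022 (lagging).

(a) P = 11.91 W  (b) Q = 541.2 VAR  (c) S = 541.3 VA  (d) PF = 0.022 (lagging)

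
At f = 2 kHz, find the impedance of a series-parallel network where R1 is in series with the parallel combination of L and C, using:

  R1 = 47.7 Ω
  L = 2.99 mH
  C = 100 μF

Step 1 — Angular frequency: ω = 2π·f = 2π·2000 = 1.257e+04 rad/s.
Step 2 — Component impedances:
  R1: Z = R = 47.7 Ω
  L: Z = jωL = j·1.257e+04·0.00299 = 0 + j37.57 Ω
  C: Z = 1/(jωC) = -j/(ω·C) = 0 - j0.7958 Ω
Step 3 — Parallel branch: L || C = 1/(1/L + 1/C) = 0 - j0.813 Ω.
Step 4 — Series with R1: Z_total = R1 + (L || C) = 47.7 - j0.813 Ω = 47.71∠-1.0° Ω.

Z = 47.7 - j0.813 Ω = 47.71∠-1.0° Ω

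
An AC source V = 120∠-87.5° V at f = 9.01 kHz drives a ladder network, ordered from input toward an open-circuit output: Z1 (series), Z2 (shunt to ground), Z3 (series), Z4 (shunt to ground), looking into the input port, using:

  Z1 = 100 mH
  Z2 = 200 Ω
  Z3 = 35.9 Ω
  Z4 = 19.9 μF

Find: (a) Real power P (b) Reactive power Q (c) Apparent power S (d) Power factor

Step 1 — Angular frequency: ω = 2π·f = 2π·9010 = 5.661e+04 rad/s.
Step 2 — Component impedances:
  Z1: Z = jωL = j·5.661e+04·0.1 = 0 + j5661 Ω
  Z2: Z = R = 200 Ω
  Z3: Z = R = 35.9 Ω
  Z4: Z = 1/(jωC) = -j/(ω·C) = 0 - j0.8877 Ω
Step 3 — Ladder network (open output): work backward from the far end, alternating series and parallel combinations. Z_in = 30.44 + j5661 Ω = 5661∠89.7° Ω.
Step 4 — Source phasor: V = 120∠-87.5° V = 5.234 - j119.9 V.
Step 5 — Current: I = V / Z = -0.02117 - j0.001039 A = 0.0212∠-177.2° A.
Step 6 — Complex power: S = V·I* = 0.01368 + j2.544 VA.
Step 7 — Real power: P = Re(S) = 0.01368 W.
Step 8 — Reactive power: Q = Im(S) = 2.544 VAR.
Step 9 — Apparent power: |S| = 2.544 VA.
Step 10 — Power factor: PF = P/|S| = 0.005377 (lagging).

(a) P = 0.01368 W  (b) Q = 2.544 VAR  (c) S = 2.544 VA  (d) PF = 0.005377 (lagging)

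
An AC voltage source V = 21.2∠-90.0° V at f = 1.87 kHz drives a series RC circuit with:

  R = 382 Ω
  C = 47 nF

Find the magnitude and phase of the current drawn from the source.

Step 1 — Angular frequency: ω = 2π·f = 2π·1870 = 1.175e+04 rad/s.
Step 2 — Component impedances:
  R: Z = R = 382 Ω
  C: Z = 1/(jωC) = -j/(ω·C) = 0 - j1811 Ω
Step 3 — Series combination: Z_total = R + C = 382 - j1811 Ω = 1851∠-78.1° Ω.
Step 4 — Source phasor: V = 21.2∠-90.0° V = 0 - j21.2 V.
Step 5 — Ohm's law: I = V / Z_total = (0 - j21.2) / (382 - j1811) = 0.01121 - j0.002364 A.
Step 6 — Convert to polar: |I| = 0.01146 A, ∠I = -11.9°.

I = 0.01146∠-11.9° A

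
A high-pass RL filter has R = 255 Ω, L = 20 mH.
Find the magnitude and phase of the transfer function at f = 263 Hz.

Step 1 — Angular frequency: ω = 2π·263 = 1652 rad/s.
Step 2 — Transfer function: H(jω) = jωL/(R + jωL).
Step 3 — Numerator jωL = j·33.05; denominator R + jωL = 255 + j33.05.
Step 4 — H = 0.01652 + j0.1275.
Step 5 — Magnitude: |H| = 0.1285 (-17.8 dB); phase: φ = 82.6°.

|H| = 0.1285 (-17.8 dB), φ = 82.6°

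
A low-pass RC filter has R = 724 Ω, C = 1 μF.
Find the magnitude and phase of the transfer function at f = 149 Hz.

Step 1 — Angular frequency: ω = 2π·149 = 936.2 rad/s.
Step 2 — Transfer function: H(jω) = 1/(1 + jωRC).
Step 3 — Denominator: 1 + jωRC = 1 + j·936.2·724·1e-06 = 1 + j0.6778.
Step 4 — H = 0.6852 - j0.4644.
Step 5 — Magnitude: |H| = 0.8278 (-1.6 dB); phase: φ = -34.1°.

|H| = 0.8278 (-1.6 dB), φ = -34.1°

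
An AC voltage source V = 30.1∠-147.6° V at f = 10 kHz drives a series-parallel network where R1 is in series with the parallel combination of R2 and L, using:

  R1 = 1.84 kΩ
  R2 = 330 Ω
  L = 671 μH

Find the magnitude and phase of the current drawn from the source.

Step 1 — Angular frequency: ω = 2π·f = 2π·1e+04 = 6.283e+04 rad/s.
Step 2 — Component impedances:
  R1: Z = R = 1840 Ω
  R2: Z = R = 330 Ω
  L: Z = jωL = j·6.283e+04·0.000671 = 0 + j42.16 Ω
Step 3 — Parallel branch: R2 || L = 1/(1/R2 + 1/L) = 5.3 + j41.48 Ω.
Step 4 — Series with R1: Z_total = R1 + (R2 || L) = 1845 + j41.48 Ω = 1846∠1.3° Ω.
Step 5 — Source phasor: V = 30.1∠-147.6° V = -25.41 - j16.13 V.
Step 6 — Ohm's law: I = V / Z_total = (-25.41 - j16.13) / (1845 + j41.48) = -0.01396 - j0.008426 A.
Step 7 — Convert to polar: |I| = 0.01631 A, ∠I = -148.9°.

I = 0.01631∠-148.9° A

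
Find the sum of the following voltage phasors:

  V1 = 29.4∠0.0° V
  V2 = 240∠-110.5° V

Step 1 — Convert each phasor to rectangular form:
  V1 = 29.4·(cos(0.0°) + j·sin(0.0°)) = 29.4 V
  V2 = 240·(cos(-110.5°) + j·sin(-110.5°)) = -84.05 - j224.8 V
Step 2 — Sum components: V_total = -54.65 - j224.8 V.
Step 3 — Convert to polar: |V_total| = 231.3 V, ∠V_total = -103.7°.

V_total = 231.3∠-103.7° V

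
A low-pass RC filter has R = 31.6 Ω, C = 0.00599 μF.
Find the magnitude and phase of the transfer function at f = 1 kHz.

Step 1 — Angular frequency: ω = 2π·1000 = 6283 rad/s.
Step 2 — Transfer function: H(jω) = 1/(1 + jωRC).
Step 3 — Denominator: 1 + jωRC = 1 + j·6283·31.6·5.99e-09 = 1 + j0.001189.
Step 4 — H = 1 - j0.001189.
Step 5 — Magnitude: |H| = 1 (-0.0 dB); phase: φ = -0.1°.

|H| = 1 (-0.0 dB), φ = -0.1°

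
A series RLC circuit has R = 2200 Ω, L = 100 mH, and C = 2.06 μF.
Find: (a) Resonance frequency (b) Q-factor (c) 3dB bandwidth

Step 1 — Resonance condition Im(Z)=0 gives ω₀ = 1/√(LC).
Step 2 — ω₀ = 1/√(0.1·2.06e-06) = 2203 rad/s.
Step 3 — f₀ = ω₀/(2π) = 350.7 Hz.
Step 4 — Series Q: Q = ω₀L/R = 2203·0.1/2200 = 0.1001.
Step 5 — 3dB bandwidth: Δω = ω₀/Q = 2.2e+04 rad/s; BW = Δω/(2π) = 3501 Hz.

(a) f₀ = 350.7 Hz  (b) Q = 0.1001  (c) BW = 3501 Hz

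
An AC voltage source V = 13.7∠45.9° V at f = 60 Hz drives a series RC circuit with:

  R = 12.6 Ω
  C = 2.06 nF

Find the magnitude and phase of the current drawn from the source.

Step 1 — Angular frequency: ω = 2π·f = 2π·60 = 377 rad/s.
Step 2 — Component impedances:
  R: Z = R = 12.6 Ω
  C: Z = 1/(jωC) = -j/(ω·C) = 0 - j1.288e+06 Ω
Step 3 — Series combination: Z_total = R + C = 12.6 - j1.288e+06 Ω = 1.288e+06∠-90.0° Ω.
Step 4 — Source phasor: V = 13.7∠45.9° V = 9.534 + j9.838 V.
Step 5 — Ohm's law: I = V / Z_total = (9.534 + j9.838) / (12.6 - j1.288e+06) = -7.64e-06 + j7.404e-06 A.
Step 6 — Convert to polar: |I| = 1.064e-05 A, ∠I = 135.9°.

I = 1.064e-05∠135.9° A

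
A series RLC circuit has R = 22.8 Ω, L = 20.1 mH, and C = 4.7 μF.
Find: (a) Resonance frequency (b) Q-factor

Step 1 — Resonance condition Im(Z)=0 gives ω₀ = 1/√(LC).
Step 2 — ω₀ = 1/√(0.0201·4.7e-06) = 3254 rad/s.
Step 3 — f₀ = ω₀/(2π) = 517.8 Hz.
Step 4 — Series Q: Q = ω₀L/R = 3254·0.0201/22.8 = 2.868.

(a) f₀ = 517.8 Hz  (b) Q = 2.868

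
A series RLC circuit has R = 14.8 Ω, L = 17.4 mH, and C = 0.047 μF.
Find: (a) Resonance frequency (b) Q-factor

Step 1 — Resonance condition Im(Z)=0 gives ω₀ = 1/√(LC).
Step 2 — ω₀ = 1/√(0.0174·4.7e-08) = 3.497e+04 rad/s.
Step 3 — f₀ = ω₀/(2π) = 5565 Hz.
Step 4 — Series Q: Q = ω₀L/R = 3.497e+04·0.0174/14.8 = 41.11.

(a) f₀ = 5565 Hz  (b) Q = 41.11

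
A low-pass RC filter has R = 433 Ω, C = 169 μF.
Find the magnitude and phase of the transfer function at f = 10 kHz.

Step 1 — Angular frequency: ω = 2π·1e+04 = 6.283e+04 rad/s.
Step 2 — Transfer function: H(jω) = 1/(1 + jωRC).
Step 3 — Denominator: 1 + jωRC = 1 + j·6.283e+04·433·0.000169 = 1 + j4598.
Step 4 — H = 4.73e-08 - j0.0002175.
Step 5 — Magnitude: |H| = 0.0002175 (-73.3 dB); phase: φ = -90.0°.

|H| = 0.0002175 (-73.3 dB), φ = -90.0°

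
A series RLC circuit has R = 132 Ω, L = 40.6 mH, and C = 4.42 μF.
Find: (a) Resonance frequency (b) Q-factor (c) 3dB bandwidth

Step 1 — Resonance condition Im(Z)=0 gives ω₀ = 1/√(LC).
Step 2 — ω₀ = 1/√(0.0406·4.42e-06) = 2361 rad/s.
Step 3 — f₀ = ω₀/(2π) = 375.7 Hz.
Step 4 — Series Q: Q = ω₀L/R = 2361·0.0406/132 = 0.7261.
Step 5 — 3dB bandwidth: Δω = ω₀/Q = 3251 rad/s; BW = Δω/(2π) = 517.4 Hz.

(a) f₀ = 375.7 Hz  (b) Q = 0.7261  (c) BW = 517.4 Hz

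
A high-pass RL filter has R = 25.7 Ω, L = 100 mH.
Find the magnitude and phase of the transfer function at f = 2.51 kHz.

Step 1 — Angular frequency: ω = 2π·2510 = 1.577e+04 rad/s.
Step 2 — Transfer function: H(jω) = jωL/(R + jωL).
Step 3 — Numerator jωL = j·1577; denominator R + jωL = 25.7 + j1577.
Step 4 — H = 0.9997 + j0.01629.
Step 5 — Magnitude: |H| = 0.9999 (-0.0 dB); phase: φ = 0.9°.

|H| = 0.9999 (-0.0 dB), φ = 0.9°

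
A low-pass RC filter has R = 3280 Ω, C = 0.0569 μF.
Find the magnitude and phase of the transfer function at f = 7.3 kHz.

Step 1 — Angular frequency: ω = 2π·7300 = 4.587e+04 rad/s.
Step 2 — Transfer function: H(jω) = 1/(1 + jωRC).
Step 3 — Denominator: 1 + jωRC = 1 + j·4.587e+04·3280·5.69e-08 = 1 + j8.56.
Step 4 — H = 0.01346 - j0.1152.
Step 5 — Magnitude: |H| = 0.116 (-18.7 dB); phase: φ = -83.3°.

|H| = 0.116 (-18.7 dB), φ = -83.3°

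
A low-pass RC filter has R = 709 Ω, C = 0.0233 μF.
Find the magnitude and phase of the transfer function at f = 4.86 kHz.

Step 1 — Angular frequency: ω = 2π·4860 = 3.054e+04 rad/s.
Step 2 — Transfer function: H(jω) = 1/(1 + jωRC).
Step 3 — Denominator: 1 + jωRC = 1 + j·3.054e+04·709·2.33e-08 = 1 + j0.5045.
Step 4 — H = 0.7971 - j0.4021.
Step 5 — Magnitude: |H| = 0.8928 (-1.0 dB); phase: φ = -26.8°.

|H| = 0.8928 (-1.0 dB), φ = -26.8°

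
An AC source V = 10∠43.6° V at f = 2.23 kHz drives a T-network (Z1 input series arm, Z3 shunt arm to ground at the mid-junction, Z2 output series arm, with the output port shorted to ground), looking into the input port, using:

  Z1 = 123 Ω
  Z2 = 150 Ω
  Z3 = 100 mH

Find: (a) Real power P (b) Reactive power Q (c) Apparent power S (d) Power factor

Step 1 — Angular frequency: ω = 2π·f = 2π·2230 = 1.401e+04 rad/s.
Step 2 — Component impedances:
  Z1: Z = R = 123 Ω
  Z2: Z = R = 150 Ω
  Z3: Z = jωL = j·1.401e+04·0.1 = 0 + j1401 Ω
Step 3 — With the output port shorted to ground, the output series arm Z2 runs from the junction to ground; the shunt arm Z3 also runs from the junction to ground. They appear in parallel: Z3 || Z2 = 148.3 + j15.88 Ω.
Step 4 — Series with input arm Z1: Z_in = Z1 + (Z3 || Z2) = 271.3 + j15.88 Ω = 271.8∠3.3° Ω.
Step 5 — Source phasor: V = 10∠43.6° V = 7.242 + j6.896 V.
Step 6 — Current: I = V / Z = 0.02808 + j0.02378 A = 0.0368∠40.3° A.
Step 7 — Complex power: S = V·I* = 0.3673 + j0.0215 VA.
Step 8 — Real power: P = Re(S) = 0.3673 W.
Step 9 — Reactive power: Q = Im(S) = 0.0215 VAR.
Step 10 — Apparent power: |S| = 0.368 VA.
Step 11 — Power factor: PF = P/|S| = 0.9983 (lagging).

(a) P = 0.3673 W  (b) Q = 0.0215 VAR  (c) S = 0.368 VA  (d) PF = 0.9983 (lagging)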